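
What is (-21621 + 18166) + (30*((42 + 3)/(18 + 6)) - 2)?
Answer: -13603/4 ≈ -3400.8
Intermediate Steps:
(-21621 + 18166) + (30*((42 + 3)/(18 + 6)) - 2) = -3455 + (30*(45/24) - 2) = -3455 + (30*(45*(1/24)) - 2) = -3455 + (30*(15/8) - 2) = -3455 + (225/4 - 2) = -3455 + 217/4 = -13603/4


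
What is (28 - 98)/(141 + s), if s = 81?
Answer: -35/111 ≈ -0.31532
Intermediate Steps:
(28 - 98)/(141 + s) = (28 - 98)/(141 + 81) = -70/222 = -70*1/222 = -35/111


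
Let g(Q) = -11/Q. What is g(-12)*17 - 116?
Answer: -1205/12 ≈ -100.42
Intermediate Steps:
g(-12)*17 - 116 = -11/(-12)*17 - 116 = -11*(-1/12)*17 - 116 = (11/12)*17 - 116 = 187/12 - 116 = -1205/12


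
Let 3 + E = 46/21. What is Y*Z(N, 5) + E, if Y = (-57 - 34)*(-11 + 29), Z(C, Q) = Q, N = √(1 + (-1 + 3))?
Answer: -172007/21 ≈ -8190.8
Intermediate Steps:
N = √3 (N = √(1 + 2) = √3 ≈ 1.7320)
E = -17/21 (E = -3 + 46/21 = -17/21 ≈ -0.80952)
Y = -1638 (Y = -91*18 = -1638)
Y*Z(N, 5) + E = -1638*5 - 17/21 = -8190 - 17/21 = -172007/21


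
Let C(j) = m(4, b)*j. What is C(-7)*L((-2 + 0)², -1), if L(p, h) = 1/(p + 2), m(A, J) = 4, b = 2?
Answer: -14/3 ≈ -4.6667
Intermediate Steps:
L(p, h) = 1/(2 + p)
C(j) = 4*j
C(-7)*L((-2 + 0)², -1) = (4*(-7))/(2 + (-2 + 0)²) = -28/(2 + (-2)²) = -28/(2 + 4) = -28/6 = -28*⅙ = -14/3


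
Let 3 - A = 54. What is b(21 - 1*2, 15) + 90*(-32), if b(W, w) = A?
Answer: -2931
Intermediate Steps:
A = -51 (A = 3 - 1*54 = 3 - 54 = -51)
b(W, w) = -51
b(21 - 1*2, 15) + 90*(-32) = -51 + 90*(-32) = -51 - 2880 = -2931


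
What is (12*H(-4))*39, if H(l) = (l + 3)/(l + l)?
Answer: 117/2 ≈ 58.500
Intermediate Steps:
H(l) = (3 + l)/(2*l) (H(l) = (3 + l)/((2*l)) = (3 + l)*(1/(2*l)) = (3 + l)/(2*l))
(12*H(-4))*39 = (12*((1/2)*(3 - 4)/(-4)))*39 = (12*((1/2)*(-1/4)*(-1)))*39 = (12*(1/8))*39 = (3/2)*39 = 117/2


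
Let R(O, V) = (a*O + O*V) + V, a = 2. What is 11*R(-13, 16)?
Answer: -2398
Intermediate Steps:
R(O, V) = V + 2*O + O*V (R(O, V) = (2*O + O*V) + V = V + 2*O + O*V)
11*R(-13, 16) = 11*(16 + 2*(-13) - 13*16) = 11*(16 - 26 - 208) = 11*(-218) = -2398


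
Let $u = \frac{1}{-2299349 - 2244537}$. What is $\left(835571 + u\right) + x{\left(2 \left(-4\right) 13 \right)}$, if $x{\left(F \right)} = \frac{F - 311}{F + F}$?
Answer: $\frac{394861837222465}{472564144} \approx 8.3557 \cdot 10^{5}$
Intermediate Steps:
$u = - \frac{1}{4543886}$ ($u = \frac{1}{-4543886} = - \frac{1}{4543886} \approx -2.2008 \cdot 10^{-7}$)
$x{\left(F \right)} = \frac{-311 + F}{2 F}$
$\left(835571 + u\right) + x{\left(2 \left(-4\right) 13 \right)} = \left(835571 - \frac{1}{4543886}\right) + \frac{-311 + 2 \left(-4\right) 13}{2 \cdot 2 \left(-4\right) 13} = \frac{3796739368905}{4543886} + \frac{-311 - 104}{2 \left(\left(-8\right) 13\right)} = \frac{3796739368905}{4543886} + \frac{-311 - 104}{2 \left(-104\right)} = \frac{3796739368905}{4543886} + \frac{1}{2} \left(- \frac{1}{104}\right) \left(-415\right) = \frac{3796739368905}{4543886} + \frac{415}{208} = \frac{394861837222465}{472564144}$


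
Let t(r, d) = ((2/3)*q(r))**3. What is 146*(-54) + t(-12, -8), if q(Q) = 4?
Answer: -212356/27 ≈ -7865.0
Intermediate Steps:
t(r, d) = 512/27 (t(r, d) = ((2/3)*4)**3 = (8/3)**3 = 512/27)
146*(-54) + t(-12, -8) = 146*(-54) + 512/27 = -7884 + 512/27 = -212356/27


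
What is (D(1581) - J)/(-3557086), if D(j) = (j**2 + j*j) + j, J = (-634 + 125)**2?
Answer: -2370811/1778543 ≈ -1.3330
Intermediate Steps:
J = 259081 (J = (-509)**2 = 259081)
D(j) = j + 2*j**2 (D(j) = (j**2 + j**2) + j = 2*j**2 + j = j + 2*j**2)
(D(1581) - J)/(-3557086) = (1581*(1 + 2*1581) - 1*259081)/(-3557086) = (1581*(1 + 3162) - 259081)*(-1/3557086) = (1581*3163 - 259081)*(-1/3557086) = (5000703 - 259081)*(-1/3557086) = 4741622*(-1/3557086) = -2370811/1778543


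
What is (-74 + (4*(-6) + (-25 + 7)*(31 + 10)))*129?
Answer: -107844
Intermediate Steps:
(-74 + (4*(-6) + (-25 + 7)*(31 + 10)))*129 = (-74 + (-24 - 18*41))*129 = (-74 + (-24 - 738))*129 = (-74 - 762)*129 = -836*129 = -107844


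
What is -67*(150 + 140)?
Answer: -19430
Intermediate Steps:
-67*(150 + 140) = -67*290 = -19430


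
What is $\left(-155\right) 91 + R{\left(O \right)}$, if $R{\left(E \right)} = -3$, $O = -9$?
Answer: $-14108$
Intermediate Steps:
$\left(-155\right) 91 + R{\left(O \right)} = \left(-155\right) 91 - 3 = -14105 - 3 = -14108$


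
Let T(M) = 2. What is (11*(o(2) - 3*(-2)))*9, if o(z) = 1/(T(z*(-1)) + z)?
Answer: 2475/4 ≈ 618.75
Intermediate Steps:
o(z) = 1/(2 + z)
(11*(o(2) - 3*(-2)))*9 = (11*(1/(2 + 2) - 3*(-2)))*9 = (11*(1/4 + 6))*9 = (11*(¼ + 6))*9 = (11*(25/4))*9 = (275/4)*9 = 2475/4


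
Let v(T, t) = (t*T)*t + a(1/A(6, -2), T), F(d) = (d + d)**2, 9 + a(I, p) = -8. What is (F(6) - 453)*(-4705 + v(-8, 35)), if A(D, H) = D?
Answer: 4487298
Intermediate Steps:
a(I, p) = -17 (a(I, p) = -9 - 8 = -17)
F(d) = 4*d**2 (F(d) = (2*d)**2 = 4*d**2)
v(T, t) = -17 + T*t**2 (v(T, t) = (t*T)*t - 17 = (T*t)*t - 17 = T*t**2 - 17 = -17 + T*t**2)
(F(6) - 453)*(-4705 + v(-8, 35)) = (4*6**2 - 453)*(-4705 + (-17 - 8*35**2)) = (4*36 - 453)*(-4705 + (-17 - 8*1225)) = (144 - 453)*(-4705 + (-17 - 9800)) = -309*(-4705 - 9817) = -309*(-14522) = 4487298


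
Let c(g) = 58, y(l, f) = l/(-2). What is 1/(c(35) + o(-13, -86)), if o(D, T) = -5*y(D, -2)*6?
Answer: -1/137 ≈ -0.0072993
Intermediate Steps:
y(l, f) = -l/2 (y(l, f) = l*(-1/2) = -l/2)
o(D, T) = 15*D (o(D, T) = -(-5)*D/2*6 = (5*D/2)*6 = 15*D)
1/(c(35) + o(-13, -86)) = 1/(58 + 15*(-13)) = 1/(58 - 195) = 1/(-137) = -1/137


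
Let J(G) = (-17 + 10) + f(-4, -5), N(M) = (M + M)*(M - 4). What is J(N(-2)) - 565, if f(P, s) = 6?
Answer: -566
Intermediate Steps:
N(M) = 2*M*(-4 + M) (N(M) = (2*M)*(-4 + M) = 2*M*(-4 + M))
J(G) = -1 (J(G) = (-17 + 10) + 6 = -7 + 6 = -1)
J(N(-2)) - 565 = -1 - 565 = -566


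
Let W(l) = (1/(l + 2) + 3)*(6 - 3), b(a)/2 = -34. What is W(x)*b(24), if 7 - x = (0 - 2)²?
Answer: -3264/5 ≈ -652.80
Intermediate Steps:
b(a) = -68 (b(a) = 2*(-34) = -68)
x = 3 (x = 7 - (0 - 2)² = 7 - 1*(-2)² = 7 - 1*4 = 7 - 4 = 3)
W(l) = 9 + 3/(2 + l) (W(l) = (1/(2 + l) + 3)*3 = (3 + 1/(2 + l))*3 = 9 + 3/(2 + l))
W(x)*b(24) = (3*(7 + 3*3)/(2 + 3))*(-68) = (3*(7 + 9)/5)*(-68) = (3*(⅕)*16)*(-68) = (48/5)*(-68) = -3264/5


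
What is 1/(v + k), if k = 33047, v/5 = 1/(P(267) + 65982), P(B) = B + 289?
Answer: 66538/2198881291 ≈ 3.0260e-5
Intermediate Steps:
P(B) = 289 + B
v = 5/66538 (v = 5/((289 + 267) + 65982) = 5/(556 + 65982) = 5/66538 ≈ 7.5145e-5)
1/(v + k) = 1/(5/66538 + 33047) = 1/(2198881291/66538) = 66538/2198881291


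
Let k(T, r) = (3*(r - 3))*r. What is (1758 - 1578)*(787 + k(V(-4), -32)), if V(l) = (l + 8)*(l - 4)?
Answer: 746460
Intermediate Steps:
V(l) = (-4 + l)*(8 + l) (V(l) = (8 + l)*(-4 + l) = (-4 + l)*(8 + l))
k(T, r) = r*(-9 + 3*r) (k(T, r) = (3*(-3 + r))*r = (-9 + 3*r)*r = r*(-9 + 3*r))
(1758 - 1578)*(787 + k(V(-4), -32)) = (1758 - 1578)*(787 + 3*(-32)*(-3 - 32)) = 180*(787 + 3*(-32)*(-35)) = 180*(787 + 3360) = 180*4147 = 746460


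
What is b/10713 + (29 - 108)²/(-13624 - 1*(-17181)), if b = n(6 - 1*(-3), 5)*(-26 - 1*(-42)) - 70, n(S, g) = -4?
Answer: 66383195/38106141 ≈ 1.7421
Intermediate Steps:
b = -134 (b = -4*(-26 - 1*(-42)) - 70 = -4*(-26 + 42) - 70 = -4*16 - 70 = -64 - 70 = -134)
b/10713 + (29 - 108)²/(-13624 - 1*(-17181)) = -134/10713 + (29 - 108)²/(-13624 - 1*(-17181)) = -134*1/10713 + (-79)²/(-13624 + 17181) = -134/10713 + 6241/3557 = 66383195/38106141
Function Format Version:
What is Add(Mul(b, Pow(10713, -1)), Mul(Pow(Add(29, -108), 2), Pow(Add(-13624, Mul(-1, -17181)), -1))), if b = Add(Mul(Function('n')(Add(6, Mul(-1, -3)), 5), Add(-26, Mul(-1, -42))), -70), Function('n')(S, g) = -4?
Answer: Rational(66383195, 38106141) ≈ 1.7421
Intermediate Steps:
b = -134 (b = Add(Mul(-4, Add(-26, Mul(-1, -42))), -70) = Add(Mul(-4, Add(-26, 42)), -70) = Add(Mul(-4, 16), -70) = Add(-64, -70) = -134)
Add(Mul(b, Pow(10713, -1)), Mul(Pow(Add(29, -108), 2), Pow(Add(-13624, Mul(-1, -17181)), -1))) = Add(Mul(-134, Pow(10713, -1)), Mul(Pow(Add(29, -108), 2), Pow(Add(-13624, Mul(-1, -17181)), -1))) = Add(Mul(-134, Rational(1, 10713)), Mul(Pow(-79, 2), Pow(Add(-13624, 17181), -1))) = Add(Rational(-134, 10713), Mul(6241, Pow(3557, -1))) = Add(Rational(-134, 10713), Mul(6241, Rational(1, 3557))) = Add(Rational(-134, 10713), Rational(6241, 3557)) = Rational(66383195, 38106141)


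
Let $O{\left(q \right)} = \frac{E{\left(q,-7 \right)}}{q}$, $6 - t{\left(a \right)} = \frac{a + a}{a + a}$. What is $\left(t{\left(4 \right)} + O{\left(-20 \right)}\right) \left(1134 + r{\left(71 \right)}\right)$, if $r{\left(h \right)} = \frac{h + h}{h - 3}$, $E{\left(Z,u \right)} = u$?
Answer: $\frac{4133089}{680} \approx 6078.1$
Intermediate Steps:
$t{\left(a \right)} = 5$ ($t{\left(a \right)} = 6 - \frac{a + a}{a + a} = 6 - \frac{2 a}{2 a} = 6 - 2 a \frac{1}{2 a} = 6 - 1 = 5$)
$O{\left(q \right)} = - \frac{7}{q}$
$r{\left(h \right)} = \frac{2 h}{-3 + h}$
$\left(t{\left(4 \right)} + O{\left(-20 \right)}\right) \left(1134 + r{\left(71 \right)}\right) = \left(5 - \frac{7}{-20}\right) \left(1134 + 2 \cdot 71 \frac{1}{-3 + 71}\right) = \left(5 - - \frac{7}{20}\right) \left(1134 + 2 \cdot 71 \cdot \frac{1}{68}\right) = \left(5 + \frac{7}{20}\right) \left(1134 + 2 \cdot 71 \cdot \frac{1}{68}\right) = \frac{107 \left(1134 + \frac{71}{34}\right)}{20} = \frac{107}{20} \cdot \frac{38627}{34} = \frac{4133089}{680}$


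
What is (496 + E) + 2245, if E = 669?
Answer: 3410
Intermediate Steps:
(496 + E) + 2245 = (496 + 669) + 2245 = 1165 + 2245 = 3410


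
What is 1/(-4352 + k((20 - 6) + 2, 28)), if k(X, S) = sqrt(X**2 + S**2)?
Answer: -272/1183679 - sqrt(65)/4734716 ≈ -0.00023149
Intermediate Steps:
k(X, S) = sqrt(S**2 + X**2)
1/(-4352 + k((20 - 6) + 2, 28)) = 1/(-4352 + sqrt(28**2 + ((20 - 6) + 2)**2)) = 1/(-4352 + sqrt(784 + (14 + 2)**2)) = 1/(-4352 + sqrt(784 + 16**2)) = 1/(-4352 + sqrt(784 + 256)) = 1/(-4352 + sqrt(1040)) = 1/(-4352 + 4*sqrt(65))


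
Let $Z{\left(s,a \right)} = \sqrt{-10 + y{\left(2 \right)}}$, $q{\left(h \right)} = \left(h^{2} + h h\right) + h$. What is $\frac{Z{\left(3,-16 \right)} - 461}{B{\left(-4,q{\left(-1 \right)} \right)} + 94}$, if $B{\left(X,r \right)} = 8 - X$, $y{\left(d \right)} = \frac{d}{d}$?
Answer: $- \frac{461}{106} + \frac{3 i}{106} \approx -4.3491 + 0.028302 i$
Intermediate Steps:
$y{\left(d \right)} = 1$
$q{\left(h \right)} = h + 2 h^{2}$ ($q{\left(h \right)} = \left(h^{2} + h^{2}\right) + h = 2 h^{2} + h = h + 2 h^{2}$)
$Z{\left(s,a \right)} = 3 i$ ($Z{\left(s,a \right)} = \sqrt{-10 + 1} = \sqrt{-9} = 3 i$)
$\frac{Z{\left(3,-16 \right)} - 461}{B{\left(-4,q{\left(-1 \right)} \right)} + 94} = \frac{3 i - 461}{\left(8 - -4\right) + 94} = \frac{-461 + 3 i}{\left(8 + 4\right) + 94} = \frac{-461 + 3 i}{12 + 94} = \frac{-461 + 3 i}{106} = \left(-461 + 3 i\right) \frac{1}{106} = - \frac{461}{106} + \frac{3 i}{106}$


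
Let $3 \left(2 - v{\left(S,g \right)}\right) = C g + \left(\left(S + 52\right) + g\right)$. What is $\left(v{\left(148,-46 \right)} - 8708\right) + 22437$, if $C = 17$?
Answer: $\frac{41821}{3} \approx 13940.0$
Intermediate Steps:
$v{\left(S,g \right)} = - \frac{46}{3} - 6 g - \frac{S}{3}$ ($v{\left(S,g \right)} = 2 - \frac{17 g + \left(\left(S + 52\right) + g\right)}{3} = 2 - \frac{17 g + \left(\left(52 + S\right) + g\right)}{3} = 2 - \frac{17 g + \left(52 + S + g\right)}{3} = 2 - \frac{52 + S + 18 g}{3} = 2 - \left(\frac{52}{3} + 6 g + \frac{S}{3}\right) = - \frac{46}{3} - 6 g - \frac{S}{3}$)
$\left(v{\left(148,-46 \right)} - 8708\right) + 22437 = \left(\left(- \frac{46}{3} - -276 - \frac{148}{3}\right) - 8708\right) + 22437 = \left(\left(- \frac{46}{3} + 276 - \frac{148}{3}\right) - 8708\right) + 22437 = \left(\frac{634}{3} - 8708\right) + 22437 = - \frac{25490}{3} + 22437 = \frac{41821}{3}$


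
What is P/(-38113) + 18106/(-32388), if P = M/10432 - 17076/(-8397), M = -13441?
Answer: -1679190891726107/3003630435066816 ≈ -0.55905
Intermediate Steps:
P = 21757585/29199168 (P = -13441/10432 - 17076/(-8397) = -13441*1/10432 - 17076*(-1/8397) = -13441/10432 + 5692/2799 = 21757585/29199168 ≈ 0.74514)
P/(-38113) + 18106/(-32388) = (21757585/29199168)/(-38113) + 18106/(-32388) = (21757585/29199168)*(-1/38113) + 18106*(-1/32388) = -21757585/1112867889984 - 9053/16194 = -1679190891726107/3003630435066816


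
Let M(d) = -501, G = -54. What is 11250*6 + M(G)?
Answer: 66999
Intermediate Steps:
11250*6 + M(G) = 11250*6 - 501 = 67500 - 501 = 66999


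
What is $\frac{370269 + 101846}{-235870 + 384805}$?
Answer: $\frac{94423}{29787} \approx 3.1699$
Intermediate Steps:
$\frac{370269 + 101846}{-235870 + 384805} = \frac{472115}{148935} = 472115 \cdot \frac{1}{148935} = \frac{94423}{29787}$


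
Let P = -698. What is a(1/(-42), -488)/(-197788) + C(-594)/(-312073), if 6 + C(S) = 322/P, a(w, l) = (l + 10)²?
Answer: -6221135216732/5385444697219 ≈ -1.1552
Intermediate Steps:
a(w, l) = (10 + l)²
C(S) = -2255/349 (C(S) = -6 + 322/(-698) = -6 + 322*(-1/698) = -6 - 161/349 = -2255/349)
a(1/(-42), -488)/(-197788) + C(-594)/(-312073) = (10 - 488)²/(-197788) - 2255/349/(-312073) = (-478)²*(-1/197788) - 2255/349*(-1/312073) = 228484*(-1/197788) + 2255/108913477 = -57121/49447 + 2255/108913477 = -6221135216732/5385444697219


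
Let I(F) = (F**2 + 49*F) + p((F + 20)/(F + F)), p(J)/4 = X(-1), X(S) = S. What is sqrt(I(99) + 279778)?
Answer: 3*sqrt(32714) ≈ 542.61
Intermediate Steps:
p(J) = -4 (p(J) = 4*(-1) = -4)
I(F) = -4 + F**2 + 49*F (I(F) = (F**2 + 49*F) - 4 = -4 + F**2 + 49*F)
sqrt(I(99) + 279778) = sqrt((-4 + 99**2 + 49*99) + 279778) = sqrt((-4 + 9801 + 4851) + 279778) = sqrt(14648 + 279778) = sqrt(294426) = 3*sqrt(32714)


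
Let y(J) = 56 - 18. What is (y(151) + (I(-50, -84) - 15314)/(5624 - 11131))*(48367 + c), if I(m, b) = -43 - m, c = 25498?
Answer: 16588084645/5507 ≈ 3.0122e+6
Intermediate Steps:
y(J) = 38
(y(151) + (I(-50, -84) - 15314)/(5624 - 11131))*(48367 + c) = (38 + ((-43 - 1*(-50)) - 15314)/(5624 - 11131))*(48367 + 25498) = (38 + ((-43 + 50) - 15314)/(-5507))*73865 = (38 + (7 - 15314)*(-1/5507))*73865 = (38 - 15307*(-1/5507))*73865 = (38 + 15307/5507)*73865 = (224573/5507)*73865 = 16588084645/5507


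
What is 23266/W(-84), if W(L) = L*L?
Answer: 11633/3528 ≈ 3.2973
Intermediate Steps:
W(L) = L**2
23266/W(-84) = 23266/((-84)**2) = 23266/7056 = 23266*(1/7056) = 11633/3528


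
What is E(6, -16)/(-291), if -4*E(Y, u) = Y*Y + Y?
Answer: 7/194 ≈ 0.036082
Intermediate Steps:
E(Y, u) = -Y/4 - Y**2/4 (E(Y, u) = -(Y*Y + Y)/4 = -(Y**2 + Y)/4 = -(Y + Y**2)/4 = -Y/4 - Y**2/4)
E(6, -16)/(-291) = -1/4*6*(1 + 6)/(-291) = -1/4*6*7*(-1/291) = -21/2*(-1/291) = 7/194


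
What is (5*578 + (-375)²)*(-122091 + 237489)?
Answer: 16561343970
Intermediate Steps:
(5*578 + (-375)²)*(-122091 + 237489) = (2890 + 140625)*115398 = 143515*115398 = 16561343970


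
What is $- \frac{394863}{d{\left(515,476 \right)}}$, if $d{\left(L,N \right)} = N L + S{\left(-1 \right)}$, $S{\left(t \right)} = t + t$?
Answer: $- \frac{394863}{245138} \approx -1.6108$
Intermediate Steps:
$S{\left(t \right)} = 2 t$
$d{\left(L,N \right)} = -2 + L N$ ($d{\left(L,N \right)} = N L + 2 \left(-1\right) = L N - 2 = -2 + L N$)
$- \frac{394863}{d{\left(515,476 \right)}} = - \frac{394863}{-2 + 515 \cdot 476} = - \frac{394863}{-2 + 245140} = - \frac{394863}{245138}$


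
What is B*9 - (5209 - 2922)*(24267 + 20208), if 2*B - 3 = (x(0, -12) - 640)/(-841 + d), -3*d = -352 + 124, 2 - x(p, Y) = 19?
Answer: -8645716149/85 ≈ -1.0171e+8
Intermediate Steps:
x(p, Y) = -17 (x(p, Y) = 2 - 1*19 = 2 - 19 = -17)
d = 76 (d = -(-352 + 124)/3 = -⅓*(-228) = 76)
B = 164/85 (B = 3/2 + ((-17 - 640)/(-841 + 76))/2 = 3/2 + (-657/(-765))/2 = 3/2 + (-657*(-1/765))/2 = 3/2 + (½)*(73/85) = 3/2 + 73/170 = 164/85 ≈ 1.9294)
B*9 - (5209 - 2922)*(24267 + 20208) = (164/85)*9 - (5209 - 2922)*(24267 + 20208) = 1476/85 - 2287*44475 = 1476/85 - 1*101714325 = 1476/85 - 101714325 = -8645716149/85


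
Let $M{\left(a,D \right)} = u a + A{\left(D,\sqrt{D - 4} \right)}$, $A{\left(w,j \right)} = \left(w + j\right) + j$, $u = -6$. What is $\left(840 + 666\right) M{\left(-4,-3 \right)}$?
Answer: $31626 + 3012 i \sqrt{7} \approx 31626.0 + 7969.0 i$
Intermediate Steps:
$A{\left(w,j \right)} = w + 2 j$ ($A{\left(w,j \right)} = \left(j + w\right) + j = w + 2 j$)
$M{\left(a,D \right)} = D - 6 a + 2 \sqrt{-4 + D}$ ($M{\left(a,D \right)} = - 6 a + \left(D + 2 \sqrt{D - 4}\right) = - 6 a + \left(D + 2 \sqrt{-4 + D}\right) = D - 6 a + 2 \sqrt{-4 + D}$)
$\left(840 + 666\right) M{\left(-4,-3 \right)} = \left(840 + 666\right) \left(-3 - -24 + 2 \sqrt{-4 - 3}\right) = 1506 \left(-3 + 24 + 2 \sqrt{-7}\right) = 1506 \left(-3 + 24 + 2 i \sqrt{7}\right) = 1506 \left(21 + 2 i \sqrt{7}\right) = 31626 + 3012 i \sqrt{7}$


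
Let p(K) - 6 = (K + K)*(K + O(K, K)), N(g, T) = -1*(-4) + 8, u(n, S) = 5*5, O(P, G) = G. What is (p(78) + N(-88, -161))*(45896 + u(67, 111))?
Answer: 1118360034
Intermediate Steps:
u(n, S) = 25
N(g, T) = 12 (N(g, T) = 4 + 8 = 12)
p(K) = 6 + 4*K² (p(K) = 6 + (K + K)*(K + K) = 6 + (2*K)*(2*K) = 6 + 4*K²)
(p(78) + N(-88, -161))*(45896 + u(67, 111)) = ((6 + 4*78²) + 12)*(45896 + 25) = ((6 + 4*6084) + 12)*45921 = ((6 + 24336) + 12)*45921 = (24342 + 12)*45921 = 24354*45921 = 1118360034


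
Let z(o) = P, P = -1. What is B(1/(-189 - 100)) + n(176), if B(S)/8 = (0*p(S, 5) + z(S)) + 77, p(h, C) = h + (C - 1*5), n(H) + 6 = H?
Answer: 778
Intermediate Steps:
n(H) = -6 + H
z(o) = -1
p(h, C) = -5 + C + h (p(h, C) = h + (C - 5) = h + (-5 + C) = -5 + C + h)
B(S) = 608 (B(S) = 8*((0*(-5 + 5 + S) - 1) + 77) = 8*((0*S - 1) + 77) = 8*((0 - 1) + 77) = 8*(-1 + 77) = 8*76 = 608)
B(1/(-189 - 100)) + n(176) = 608 + (-6 + 176) = 608 + 170 = 778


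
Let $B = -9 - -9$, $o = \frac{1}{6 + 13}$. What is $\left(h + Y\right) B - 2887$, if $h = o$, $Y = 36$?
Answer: $-2887$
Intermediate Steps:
$o = \frac{1}{19} \approx 0.052632$
$h = \frac{1}{19} \approx 0.052632$
$B = 0$ ($B = -9 + 9 = 0$)
$\left(h + Y\right) B - 2887 = \left(\frac{1}{19} + 36\right) 0 - 2887 = \frac{685}{19} \cdot 0 - 2887 = 0 - 2887 = -2887$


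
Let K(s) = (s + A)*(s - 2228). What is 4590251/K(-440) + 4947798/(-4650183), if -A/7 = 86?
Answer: 2530117216415/4309256383416 ≈ 0.58714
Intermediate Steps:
A = -602 (A = -7*86 = -602)
K(s) = (-2228 + s)*(-602 + s) (K(s) = (s - 602)*(s - 2228) = (-602 + s)*(-2228 + s) = (-2228 + s)*(-602 + s))
4590251/K(-440) + 4947798/(-4650183) = 4590251/(1341256 + (-440)² - 2830*(-440)) + 4947798/(-4650183) = 4590251/(1341256 + 193600 + 1245200) + 4947798*(-1/4650183) = 4590251/2780056 - 1649266/1550061 = 2530117216415/4309256383416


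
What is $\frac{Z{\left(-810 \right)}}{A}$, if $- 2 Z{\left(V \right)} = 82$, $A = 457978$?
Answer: $- \frac{41}{457978} \approx -8.9524 \cdot 10^{-5}$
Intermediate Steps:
$Z{\left(V \right)} = -41$ ($Z{\left(V \right)} = \left(- \frac{1}{2}\right) 82 = -41$)
$\frac{Z{\left(-810 \right)}}{A} = - \frac{41}{457978}$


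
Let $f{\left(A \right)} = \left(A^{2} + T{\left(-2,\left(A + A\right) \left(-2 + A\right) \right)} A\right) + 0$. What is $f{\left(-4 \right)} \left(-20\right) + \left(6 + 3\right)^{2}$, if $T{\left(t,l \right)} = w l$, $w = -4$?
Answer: $-15599$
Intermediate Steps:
$T{\left(t,l \right)} = - 4 l$
$f{\left(A \right)} = A^{2} - 8 A^{2} \left(-2 + A\right)$ ($f{\left(A \right)} = \left(A^{2} + - 4 \left(A + A\right) \left(-2 + A\right) A\right) + 0 = \left(A^{2} + - 4 \cdot 2 A \left(-2 + A\right) A\right) + 0 = \left(A^{2} + - 8 A \left(-2 + A\right) A\right) + 0 = \left(A^{2} - 8 A^{2} \left(-2 + A\right)\right) + 0 = A^{2} - 8 A^{2} \left(-2 + A\right)$)
$f{\left(-4 \right)} \left(-20\right) + \left(6 + 3\right)^{2} = \left(-4\right)^{2} \left(17 - -32\right) \left(-20\right) + \left(6 + 3\right)^{2} = 16 \left(17 + 32\right) \left(-20\right) + 9^{2} = 16 \cdot 49 \left(-20\right) + 81 = 784 \left(-20\right) + 81 = -15680 + 81 = -15599$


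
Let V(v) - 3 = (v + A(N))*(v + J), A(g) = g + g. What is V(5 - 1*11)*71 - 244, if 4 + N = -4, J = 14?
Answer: -12527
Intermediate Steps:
N = -8 (N = -4 - 4 = -8)
A(g) = 2*g
V(v) = 3 + (-16 + v)*(14 + v) (V(v) = 3 + (v + 2*(-8))*(v + 14) = 3 + (v - 16)*(14 + v) = 3 + (-16 + v)*(14 + v))
V(5 - 1*11)*71 - 244 = (-221 + (5 - 1*11)² - 2*(5 - 1*11))*71 - 244 = (-221 + (5 - 11)² - 2*(5 - 11))*71 - 244 = (-221 + (-6)² - 2*(-6))*71 - 244 = (-221 + 36 + 12)*71 - 244 = -173*71 - 244 = -12283 - 244 = -12527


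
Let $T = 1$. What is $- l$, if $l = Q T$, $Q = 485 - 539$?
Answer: $54$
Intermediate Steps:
$Q = -54$
$l = -54$ ($l = \left(-54\right) 1 = -54$)
$- l = \left(-1\right) \left(-54\right) = 54$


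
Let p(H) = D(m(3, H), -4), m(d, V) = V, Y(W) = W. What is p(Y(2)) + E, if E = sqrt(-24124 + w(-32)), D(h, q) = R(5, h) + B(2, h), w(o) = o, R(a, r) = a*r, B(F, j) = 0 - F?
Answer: 8 + 6*I*sqrt(671) ≈ 8.0 + 155.42*I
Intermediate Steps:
B(F, j) = -F
D(h, q) = -2 + 5*h (D(h, q) = 5*h - 1*2 = 5*h - 2 = -2 + 5*h)
p(H) = -2 + 5*H
E = 6*I*sqrt(671) (E = sqrt(-24124 - 32) = sqrt(-24156) = 6*I*sqrt(671) ≈ 155.42*I)
p(Y(2)) + E = (-2 + 5*2) + 6*I*sqrt(671) = (-2 + 10) + 6*I*sqrt(671) = 8 + 6*I*sqrt(671)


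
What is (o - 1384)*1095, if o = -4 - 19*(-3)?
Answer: -1457445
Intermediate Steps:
o = 53 (o = -4 + 57 = 53)
(o - 1384)*1095 = (53 - 1384)*1095 = -1331*1095 = -1457445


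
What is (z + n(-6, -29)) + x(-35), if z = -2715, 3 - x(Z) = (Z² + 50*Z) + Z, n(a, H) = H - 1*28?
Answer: -2209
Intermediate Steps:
n(a, H) = -28 + H (n(a, H) = H - 28 = -28 + H)
x(Z) = 3 - Z² - 51*Z (x(Z) = 3 - ((Z² + 50*Z) + Z) = 3 - (Z² + 51*Z) = 3 + (-Z² - 51*Z) = 3 - Z² - 51*Z)
(z + n(-6, -29)) + x(-35) = (-2715 + (-28 - 29)) + (3 - 1*(-35)² - 51*(-35)) = (-2715 - 57) + (3 - 1*1225 + 1785) = -2772 + (3 - 1225 + 1785) = -2772 + 563 = -2209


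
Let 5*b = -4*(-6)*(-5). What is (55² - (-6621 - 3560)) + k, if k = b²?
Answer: 13782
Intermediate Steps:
b = -24 (b = (-4*(-6)*(-5))/5 = (24*(-5))/5 = (⅕)*(-120) = -24)
k = 576 (k = (-24)² = 576)
(55² - (-6621 - 3560)) + k = (55² - (-6621 - 3560)) + 576 = (3025 - 1*(-10181)) + 576 = (3025 + 10181) + 576 = 13206 + 576 = 13782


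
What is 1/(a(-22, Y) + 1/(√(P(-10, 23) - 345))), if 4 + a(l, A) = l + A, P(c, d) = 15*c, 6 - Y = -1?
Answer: -9405/178696 + 3*I*√55/178696 ≈ -0.052631 + 0.00012451*I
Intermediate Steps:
Y = 7 (Y = 6 - 1*(-1) = 6 + 1 = 7)
a(l, A) = -4 + A + l (a(l, A) = -4 + (l + A) = -4 + (A + l) = -4 + A + l)
1/(a(-22, Y) + 1/(√(P(-10, 23) - 345))) = 1/((-4 + 7 - 22) + 1/(√(15*(-10) - 345))) = 1/(-19 + 1/(√(-150 - 345))) = 1/(-19 + 1/(√(-495))) = 1/(-19 + 1/(3*I*√55)) = 1/(-19 - I*√55/165)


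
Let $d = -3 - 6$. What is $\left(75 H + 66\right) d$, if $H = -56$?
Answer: $37206$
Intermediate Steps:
$d = -9$
$\left(75 H + 66\right) d = \left(75 \left(-56\right) + 66\right) \left(-9\right) = \left(-4200 + 66\right) \left(-9\right) = \left(-4134\right) \left(-9\right) = 37206$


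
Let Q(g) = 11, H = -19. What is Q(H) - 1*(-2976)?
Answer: 2987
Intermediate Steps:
Q(H) - 1*(-2976) = 11 - 1*(-2976) = 11 + 2976 = 2987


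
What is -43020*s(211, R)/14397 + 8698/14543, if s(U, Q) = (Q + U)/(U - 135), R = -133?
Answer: -3273566752/1326045283 ≈ -2.4687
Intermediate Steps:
s(U, Q) = (Q + U)/(-135 + U)
-43020*s(211, R)/14397 + 8698/14543 = -43020*(-133 + 211)/(14397*(-135 + 211)) + 8698/14543 = -43020/(14397/((78/76))) + 8698*(1/14543) = -43020/(14397/(((1/76)*78))) + 8698/14543 = -43020/(14397/(39/38)) + 8698/14543 = -43020/(14397*(38/39)) + 8698/14543 = -43020/182362/13 + 8698/14543 = -43020*13/182362 + 8698/14543 = -279630/91181 + 8698/14543 = -3273566752/1326045283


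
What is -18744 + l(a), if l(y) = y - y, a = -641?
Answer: -18744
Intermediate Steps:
l(y) = 0
-18744 + l(a) = -18744 + 0 = -18744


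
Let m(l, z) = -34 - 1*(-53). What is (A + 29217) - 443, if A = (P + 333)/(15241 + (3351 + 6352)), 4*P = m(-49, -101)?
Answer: 2870955975/99776 ≈ 28774.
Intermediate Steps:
m(l, z) = 19 (m(l, z) = -34 + 53 = 19)
P = 19/4 (P = (¼)*19 = 19/4 ≈ 4.7500)
A = 1351/99776 (A = (19/4 + 333)/(15241 + (3351 + 6352)) = 1351/(4*(15241 + 9703)) = (1351/4)/24944 = (1351/4)*(1/24944) = 1351/99776 ≈ 0.013540)
(A + 29217) - 443 = (1351/99776 + 29217) - 443 = 2915156743/99776 - 443 = 2870955975/99776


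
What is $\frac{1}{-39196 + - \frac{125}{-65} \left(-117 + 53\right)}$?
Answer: $- \frac{13}{511148} \approx -2.5433 \cdot 10^{-5}$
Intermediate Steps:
$\frac{1}{-39196 + - \frac{125}{-65} \left(-117 + 53\right)} = \frac{1}{-39196 + \left(-125\right) \left(- \frac{1}{65}\right) \left(-64\right)} = \frac{1}{-39196 + \frac{25}{13} \left(-64\right)} = \frac{1}{-39196 - \frac{1600}{13}} = \frac{1}{- \frac{511148}{13}} = - \frac{13}{511148}$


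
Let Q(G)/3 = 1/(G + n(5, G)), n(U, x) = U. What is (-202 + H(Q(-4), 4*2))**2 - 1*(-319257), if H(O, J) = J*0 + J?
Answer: 356893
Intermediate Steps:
Q(G) = 3/(5 + G) (Q(G) = 3/(G + 5) = 3/(5 + G))
H(O, J) = J (H(O, J) = 0 + J = J)
(-202 + H(Q(-4), 4*2))**2 - 1*(-319257) = (-202 + 4*2)**2 - 1*(-319257) = (-202 + 8)**2 + 319257 = (-194)**2 + 319257 = 37636 + 319257 = 356893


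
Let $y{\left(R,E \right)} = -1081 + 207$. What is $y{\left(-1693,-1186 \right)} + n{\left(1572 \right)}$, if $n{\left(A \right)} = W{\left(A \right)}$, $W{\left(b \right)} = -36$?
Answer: $-910$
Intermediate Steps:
$y{\left(R,E \right)} = -874$
$n{\left(A \right)} = -36$
$y{\left(-1693,-1186 \right)} + n{\left(1572 \right)} = -874 - 36 = -910$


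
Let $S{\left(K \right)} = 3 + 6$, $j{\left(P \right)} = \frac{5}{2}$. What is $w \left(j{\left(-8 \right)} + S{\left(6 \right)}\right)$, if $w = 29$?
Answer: $\frac{667}{2} \approx 333.5$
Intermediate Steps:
$j{\left(P \right)} = \frac{5}{2}$ ($j{\left(P \right)} = 5 \cdot \frac{1}{2} = \frac{5}{2}$)
$S{\left(K \right)} = 9$
$w \left(j{\left(-8 \right)} + S{\left(6 \right)}\right) = 29 \left(\frac{5}{2} + 9\right) = 29 \cdot \frac{23}{2} = \frac{667}{2}$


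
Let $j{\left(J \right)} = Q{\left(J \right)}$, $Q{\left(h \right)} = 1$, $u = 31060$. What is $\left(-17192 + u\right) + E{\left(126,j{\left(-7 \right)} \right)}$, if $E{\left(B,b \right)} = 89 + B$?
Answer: $14083$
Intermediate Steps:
$j{\left(J \right)} = 1$
$\left(-17192 + u\right) + E{\left(126,j{\left(-7 \right)} \right)} = \left(-17192 + 31060\right) + \left(89 + 126\right) = 13868 + 215 = 14083$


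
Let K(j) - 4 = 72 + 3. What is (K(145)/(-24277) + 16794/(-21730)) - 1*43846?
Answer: -11565446813134/263769605 ≈ -43847.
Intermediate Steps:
K(j) = 79 (K(j) = 4 + (72 + 3) = 4 + 75 = 79)
(K(145)/(-24277) + 16794/(-21730)) - 1*43846 = (79/(-24277) + 16794/(-21730)) - 1*43846 = (79*(-1/24277) + 16794*(-1/21730)) - 43846 = (-79/24277 - 8397/10865) - 43846 = -204712304/263769605 - 43846 = -11565446813134/263769605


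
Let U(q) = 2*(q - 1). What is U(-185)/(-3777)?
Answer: 124/1259 ≈ 0.098491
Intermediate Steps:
U(q) = -2 + 2*q (U(q) = 2*(-1 + q) = -2 + 2*q)
U(-185)/(-3777) = (-2 + 2*(-185))/(-3777) = (-2 - 370)*(-1/3777) = -372*(-1/3777) = 124/1259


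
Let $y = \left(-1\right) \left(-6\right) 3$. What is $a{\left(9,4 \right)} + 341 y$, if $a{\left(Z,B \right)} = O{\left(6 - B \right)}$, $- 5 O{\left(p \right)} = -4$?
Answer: $\frac{30694}{5} \approx 6138.8$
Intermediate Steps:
$O{\left(p \right)} = \frac{4}{5}$ ($O{\left(p \right)} = \left(- \frac{1}{5}\right) \left(-4\right) = \frac{4}{5}$)
$a{\left(Z,B \right)} = \frac{4}{5}$
$y = 18$ ($y = 6 \cdot 3 = 18$)
$a{\left(9,4 \right)} + 341 y = \frac{4}{5} + 341 \cdot 18 = \frac{4}{5} + 6138 = \frac{30694}{5}$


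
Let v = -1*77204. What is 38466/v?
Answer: -19233/38602 ≈ -0.49824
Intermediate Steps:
v = -77204
38466/v = 38466/(-77204) = 38466*(-1/77204) = -19233/38602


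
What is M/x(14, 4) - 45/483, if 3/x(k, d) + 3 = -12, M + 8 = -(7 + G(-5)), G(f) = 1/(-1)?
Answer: 11255/161 ≈ 69.907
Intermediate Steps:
G(f) = -1
M = -14 (M = -8 - (7 - 1) = -8 - 1*6 = -8 - 6 = -14)
x(k, d) = -⅕ (x(k, d) = 3/(-3 - 12) = 3/(-15) = 3*(-1/15) = -⅕)
M/x(14, 4) - 45/483 = -14/(-⅕) - 45/483 = -14*(-5) - 45*1/483 = 70 - 15/161 = 11255/161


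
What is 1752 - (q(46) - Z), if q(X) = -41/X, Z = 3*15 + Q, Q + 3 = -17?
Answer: 81783/46 ≈ 1777.9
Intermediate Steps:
Q = -20 (Q = -3 - 17 = -20)
Z = 25 (Z = 3*15 - 20 = 45 - 20 = 25)
1752 - (q(46) - Z) = 1752 - (-41/46 - 1*25) = 1752 - (-41*1/46 - 25) = 1752 - (-41/46 - 25) = 1752 - 1*(-1191/46) = 1752 + 1191/46 = 81783/46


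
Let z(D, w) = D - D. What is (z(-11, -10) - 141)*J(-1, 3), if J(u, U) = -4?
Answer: 564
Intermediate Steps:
z(D, w) = 0
(z(-11, -10) - 141)*J(-1, 3) = (0 - 141)*(-4) = -141*(-4) = 564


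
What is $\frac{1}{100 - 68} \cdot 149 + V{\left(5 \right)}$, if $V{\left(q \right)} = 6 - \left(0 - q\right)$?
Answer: $\frac{501}{32} \approx 15.656$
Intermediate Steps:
$V{\left(q \right)} = 6 + q$ ($V{\left(q \right)} = 6 - - q = 6 + q$)
$\frac{1}{100 - 68} \cdot 149 + V{\left(5 \right)} = \frac{1}{100 - 68} \cdot 149 + \left(6 + 5\right) = \frac{1}{32} \cdot 149 + 11 = \frac{149}{32} + 11 = \frac{501}{32}$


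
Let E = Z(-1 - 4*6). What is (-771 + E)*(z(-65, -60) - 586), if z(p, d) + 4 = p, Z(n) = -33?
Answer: 526620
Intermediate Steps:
z(p, d) = -4 + p
E = -33
(-771 + E)*(z(-65, -60) - 586) = (-771 - 33)*((-4 - 65) - 586) = -804*(-69 - 586) = -804*(-655) = 526620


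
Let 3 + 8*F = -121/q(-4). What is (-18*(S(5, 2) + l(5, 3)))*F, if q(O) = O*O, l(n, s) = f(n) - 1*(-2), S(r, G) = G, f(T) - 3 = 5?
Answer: 4563/16 ≈ 285.19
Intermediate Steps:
f(T) = 8 (f(T) = 3 + 5 = 8)
l(n, s) = 10 (l(n, s) = 8 - 1*(-2) = 8 + 2 = 10)
q(O) = O²
F = -169/128 (F = -3/8 + (-121/((-4)²))/8 = -3/8 + (-121/16)/8 = -3/8 + (-121*1/16)/8 = -3/8 + (⅛)*(-121/16) = -3/8 - 121/128 = -169/128 ≈ -1.3203)
(-18*(S(5, 2) + l(5, 3)))*F = -18*(2 + 10)*(-169/128) = -18*12*(-169/128) = -216*(-169/128) = 4563/16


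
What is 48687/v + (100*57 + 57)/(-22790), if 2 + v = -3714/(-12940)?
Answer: -7179025247931/252581570 ≈ -28423.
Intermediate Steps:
v = -11083/6470 (v = -2 - 3714/(-12940) = -2 - 3714*(-1/12940) = -2 + 1857/6470 = -11083/6470 ≈ -1.7130)
48687/v + (100*57 + 57)/(-22790) = 48687/(-11083/6470) + (100*57 + 57)/(-22790) = 48687*(-6470/11083) + (5700 + 57)*(-1/22790) = -315004890/11083 + 5757*(-1/22790) = -315004890/11083 - 5757/22790 = -7179025247931/252581570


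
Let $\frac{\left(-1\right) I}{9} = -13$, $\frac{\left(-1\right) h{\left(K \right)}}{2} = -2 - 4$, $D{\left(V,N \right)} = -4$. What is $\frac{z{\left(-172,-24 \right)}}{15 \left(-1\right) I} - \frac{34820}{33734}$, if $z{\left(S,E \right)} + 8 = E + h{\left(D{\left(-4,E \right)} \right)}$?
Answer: $- \frac{6043442}{5920317} \approx -1.0208$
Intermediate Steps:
$h{\left(K \right)} = 12$ ($h{\left(K \right)} = - 2 \left(-2 - 4\right) = \left(-2\right) \left(-6\right) = 12$)
$I = 117$ ($I = \left(-9\right) \left(-13\right) = 117$)
$z{\left(S,E \right)} = 4 + E$ ($z{\left(S,E \right)} = -8 + \left(E + 12\right) = -8 + \left(12 + E\right) = 4 + E$)
$\frac{z{\left(-172,-24 \right)}}{15 \left(-1\right) I} - \frac{34820}{33734} = \frac{4 - 24}{15 \left(-1\right) 117} - \frac{34820}{33734} = - \frac{20}{\left(-15\right) 117} - \frac{17410}{16867} = - \frac{20}{-1755} - \frac{17410}{16867} = \left(-20\right) \left(- \frac{1}{1755}\right) - \frac{17410}{16867} = \frac{4}{351} - \frac{17410}{16867} = - \frac{6043442}{5920317}$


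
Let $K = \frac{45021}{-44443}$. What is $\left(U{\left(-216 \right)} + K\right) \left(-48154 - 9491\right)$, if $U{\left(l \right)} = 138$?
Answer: $- \frac{50135610555}{6349} \approx -7.8966 \cdot 10^{6}$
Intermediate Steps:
$K = - \frac{45021}{44443}$ ($K = 45021 \left(- \frac{1}{44443}\right) = - \frac{45021}{44443} \approx -1.013$)
$\left(U{\left(-216 \right)} + K\right) \left(-48154 - 9491\right) = \left(138 - \frac{45021}{44443}\right) \left(-48154 - 9491\right) = \frac{6088113}{44443} \left(-57645\right) = - \frac{50135610555}{6349}$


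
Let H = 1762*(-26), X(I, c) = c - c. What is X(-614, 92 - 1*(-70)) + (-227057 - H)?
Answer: -181245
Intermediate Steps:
X(I, c) = 0
H = -45812
X(-614, 92 - 1*(-70)) + (-227057 - H) = 0 + (-227057 - 1*(-45812)) = 0 + (-227057 + 45812) = 0 - 181245 = -181245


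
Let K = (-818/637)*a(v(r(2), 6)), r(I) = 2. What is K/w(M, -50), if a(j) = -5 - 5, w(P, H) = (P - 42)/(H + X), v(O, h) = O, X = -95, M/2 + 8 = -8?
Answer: 593050/23569 ≈ 25.162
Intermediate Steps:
M = -32 (M = -16 + 2*(-8) = -16 - 16 = -32)
w(P, H) = (-42 + P)/(-95 + H) (w(P, H) = (P - 42)/(H - 95) = (-42 + P)/(-95 + H))
a(j) = -10
K = 8180/637 (K = -818/637*(-10) = 8180/637 ≈ 12.841)
K/w(M, -50) = 8180/(637*(((-42 - 32)/(-95 - 50)))) = 8180/(637*((-74/(-145)))) = 8180/(637*((-1/145*(-74)))) = 8180/(637*(74/145)) = (8180/637)*(145/74) = 593050/23569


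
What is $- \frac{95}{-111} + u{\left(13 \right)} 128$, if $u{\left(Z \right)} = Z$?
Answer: $\frac{184799}{111} \approx 1664.9$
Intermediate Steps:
$- \frac{95}{-111} + u{\left(13 \right)} 128 = - \frac{95}{-111} + 13 \cdot 128 = \left(-95\right) \left(- \frac{1}{111}\right) + 1664 = \frac{95}{111} + 1664 = \frac{184799}{111}$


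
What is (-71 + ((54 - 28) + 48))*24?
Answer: 72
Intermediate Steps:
(-71 + ((54 - 28) + 48))*24 = (-71 + (26 + 48))*24 = (-71 + 74)*24 = 3*24 = 72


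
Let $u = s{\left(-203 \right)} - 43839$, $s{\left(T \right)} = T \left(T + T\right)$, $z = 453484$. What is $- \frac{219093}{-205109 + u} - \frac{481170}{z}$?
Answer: $\frac{114440059}{449516015} \approx 0.25459$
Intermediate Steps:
$s{\left(T \right)} = 2 T^{2}$ ($s{\left(T \right)} = T 2 T = 2 T^{2}$)
$u = 38579$ ($u = 2 \left(-203\right)^{2} - 43839 = 2 \cdot 41209 - 43839 = 82418 - 43839 = 38579$)
$- \frac{219093}{-205109 + u} - \frac{481170}{z} = - \frac{219093}{-205109 + 38579} - \frac{481170}{453484} = - \frac{219093}{-166530} - \frac{240585}{226742} = \left(-219093\right) \left(- \frac{1}{166530}\right) - \frac{240585}{226742} = \frac{10433}{7930} - \frac{240585}{226742} = \frac{114440059}{449516015}$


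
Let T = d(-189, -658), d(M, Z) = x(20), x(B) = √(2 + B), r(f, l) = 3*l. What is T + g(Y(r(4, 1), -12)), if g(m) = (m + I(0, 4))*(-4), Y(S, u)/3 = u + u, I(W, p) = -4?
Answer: 304 + √22 ≈ 308.69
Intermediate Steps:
d(M, Z) = √22 (d(M, Z) = √(2 + 20) = √22)
Y(S, u) = 6*u (Y(S, u) = 3*(u + u) = 3*(2*u) = 6*u)
T = √22 ≈ 4.6904
g(m) = 16 - 4*m (g(m) = (m - 4)*(-4) = (-4 + m)*(-4) = 16 - 4*m)
T + g(Y(r(4, 1), -12)) = √22 + (16 - 24*(-12)) = √22 + (16 - 4*(-72)) = √22 + (16 + 288) = √22 + 304 = 304 + √22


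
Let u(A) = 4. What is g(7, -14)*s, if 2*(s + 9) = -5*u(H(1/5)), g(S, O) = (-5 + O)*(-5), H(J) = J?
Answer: -1805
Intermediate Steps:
g(S, O) = 25 - 5*O
s = -19 (s = -9 + (-5*4)/2 = -9 + (½)*(-20) = -9 - 10 = -19)
g(7, -14)*s = (25 - 5*(-14))*(-19) = (25 + 70)*(-19) = 95*(-19) = -1805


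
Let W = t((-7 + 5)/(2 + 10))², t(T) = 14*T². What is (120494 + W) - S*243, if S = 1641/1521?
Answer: 6583422277/54756 ≈ 1.2023e+5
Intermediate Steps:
S = 547/507 (S = 1641*(1/1521) = 547/507 ≈ 1.0789)
W = 49/324 (W = (14*((-7 + 5)/(2 + 10))²)² = (14*(-2/12)²)² = (14*(-2*1/12)²)² = (14*(-⅙)²)² = (14*(1/36))² = (7/18)² = 49/324 ≈ 0.15123)
(120494 + W) - S*243 = (120494 + 49/324) - 547*243/507 = 39040105/324 - 1*44307/169 = 39040105/324 - 44307/169 = 6583422277/54756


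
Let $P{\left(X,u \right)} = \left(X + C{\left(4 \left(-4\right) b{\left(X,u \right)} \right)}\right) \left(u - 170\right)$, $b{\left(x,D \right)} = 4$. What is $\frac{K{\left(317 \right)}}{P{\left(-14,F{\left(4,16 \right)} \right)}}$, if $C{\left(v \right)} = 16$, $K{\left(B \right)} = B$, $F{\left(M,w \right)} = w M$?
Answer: $- \frac{317}{212} \approx -1.4953$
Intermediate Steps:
$F{\left(M,w \right)} = M w$
$P{\left(X,u \right)} = \left(-170 + u\right) \left(16 + X\right)$ ($P{\left(X,u \right)} = \left(X + 16\right) \left(u - 170\right) = \left(16 + X\right) \left(-170 + u\right) = \left(-170 + u\right) \left(16 + X\right)$)
$\frac{K{\left(317 \right)}}{P{\left(-14,F{\left(4,16 \right)} \right)}} = \frac{317}{-2720 - -2380 + 16 \cdot 4 \cdot 16 - 14 \cdot 4 \cdot 16} = \frac{317}{-2720 + 2380 + 16 \cdot 64 - 896} = \frac{317}{-2720 + 2380 + 1024 - 896} = \frac{317}{-212} = 317 \left(- \frac{1}{212}\right) = - \frac{317}{212}$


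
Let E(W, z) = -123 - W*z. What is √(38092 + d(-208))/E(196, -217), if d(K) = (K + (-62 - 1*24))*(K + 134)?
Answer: 2*√14962/42409 ≈ 0.0057686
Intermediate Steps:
d(K) = (-86 + K)*(134 + K) (d(K) = (K + (-62 - 24))*(134 + K) = (K - 86)*(134 + K) = (-86 + K)*(134 + K))
E(W, z) = -123 - W*z
√(38092 + d(-208))/E(196, -217) = √(38092 + (-11524 + (-208)² + 48*(-208)))/(-123 - 1*196*(-217)) = √(38092 + (-11524 + 43264 - 9984))/(-123 + 42532) = √(38092 + 21756)/42409 = √59848*(1/42409) = (2*√14962)*(1/42409) = 2*√14962/42409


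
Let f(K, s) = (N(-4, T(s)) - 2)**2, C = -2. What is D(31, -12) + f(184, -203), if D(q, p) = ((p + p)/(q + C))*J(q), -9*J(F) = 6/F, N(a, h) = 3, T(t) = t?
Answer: 915/899 ≈ 1.0178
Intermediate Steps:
f(K, s) = 1 (f(K, s) = (3 - 2)**2 = 1**2 = 1)
J(F) = -2/(3*F)
D(q, p) = -4*p/(3*q*(-2 + q)) (D(q, p) = ((p + p)/(q - 2))*(-2/(3*q)) = ((2*p)/(-2 + q))*(-2/(3*q)) = (2*p/(-2 + q))*(-2/(3*q)) = -4*p/(3*q*(-2 + q)))
D(31, -12) + f(184, -203) = -4/3*(-12)/(31*(-2 + 31)) + 1 = -4/3*(-12)*1/31/29 + 1 = -4/3*(-12)*1/31*1/29 + 1 = 16/899 + 1 = 915/899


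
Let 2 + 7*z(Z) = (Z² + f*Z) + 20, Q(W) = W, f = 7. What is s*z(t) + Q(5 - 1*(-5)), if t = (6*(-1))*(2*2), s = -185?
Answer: -78740/7 ≈ -11249.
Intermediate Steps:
t = -24 (t = -6*4 = -24)
z(Z) = 18/7 + Z + Z²/7 (z(Z) = -2/7 + ((Z² + 7*Z) + 20)/7 = -2/7 + (20 + Z² + 7*Z)/7 = -2/7 + (20/7 + Z + Z²/7) = 18/7 + Z + Z²/7)
s*z(t) + Q(5 - 1*(-5)) = -185*(18/7 - 24 + (⅐)*(-24)²) + (5 - 1*(-5)) = -185*(18/7 - 24 + (⅐)*576) + (5 + 5) = -185*(18/7 - 24 + 576/7) + 10 = -185*426/7 + 10 = -78810/7 + 10 = -78740/7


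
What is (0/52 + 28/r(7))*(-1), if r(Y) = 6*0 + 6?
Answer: -14/3 ≈ -4.6667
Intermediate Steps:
r(Y) = 6 (r(Y) = 0 + 6 = 6)
(0/52 + 28/r(7))*(-1) = (0/52 + 28/6)*(-1) = (0*(1/52) + 28*(⅙))*(-1) = (0 + 14/3)*(-1) = (14/3)*(-1) = -14/3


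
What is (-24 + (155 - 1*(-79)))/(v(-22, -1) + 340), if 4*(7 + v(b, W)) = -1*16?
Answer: 30/47 ≈ 0.63830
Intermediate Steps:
v(b, W) = -11 (v(b, W) = -7 + (-1*16)/4 = -7 + (1/4)*(-16) = -7 - 4 = -11)
(-24 + (155 - 1*(-79)))/(v(-22, -1) + 340) = (-24 + (155 - 1*(-79)))/(-11 + 340) = (-24 + (155 + 79))/329 = (-24 + 234)*(1/329) = 210*(1/329) = 30/47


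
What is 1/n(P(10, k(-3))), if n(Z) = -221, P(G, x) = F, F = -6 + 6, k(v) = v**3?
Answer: -1/221 ≈ -0.0045249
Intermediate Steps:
F = 0
P(G, x) = 0
1/n(P(10, k(-3))) = 1/(-221) = -1/221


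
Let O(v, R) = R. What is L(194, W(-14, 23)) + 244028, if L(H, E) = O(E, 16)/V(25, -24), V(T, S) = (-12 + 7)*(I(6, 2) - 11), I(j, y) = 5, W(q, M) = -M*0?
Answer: 3660428/15 ≈ 2.4403e+5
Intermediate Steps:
W(q, M) = 0
V(T, S) = 30 (V(T, S) = (-12 + 7)*(5 - 11) = -5*(-6) = 30)
L(H, E) = 8/15 (L(H, E) = 16/30 = 16*(1/30) = 8/15)
L(194, W(-14, 23)) + 244028 = 8/15 + 244028 = 3660428/15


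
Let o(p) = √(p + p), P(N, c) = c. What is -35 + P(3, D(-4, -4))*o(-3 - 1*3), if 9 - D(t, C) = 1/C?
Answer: -35 + 37*I*√3/2 ≈ -35.0 + 32.043*I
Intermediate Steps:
D(t, C) = 9 - 1/C
o(p) = √2*√p (o(p) = √(2*p) = √2*√p)
-35 + P(3, D(-4, -4))*o(-3 - 1*3) = -35 + (9 - 1/(-4))*(√2*√(-3 - 1*3)) = -35 + (9 - 1*(-¼))*(√2*√(-3 - 3)) = -35 + (9 + ¼)*(√2*√(-6)) = -35 + 37*(√2*(I*√6))/4 = -35 + 37*(2*I*√3)/4 = -35 + 37*I*√3/2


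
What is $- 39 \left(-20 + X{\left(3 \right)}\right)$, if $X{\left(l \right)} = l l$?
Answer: $429$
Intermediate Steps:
$X{\left(l \right)} = l^{2}$
$- 39 \left(-20 + X{\left(3 \right)}\right) = - 39 \left(-20 + 3^{2}\right) = - 39 \left(-20 + 9\right) = \left(-39\right) \left(-11\right) = 429$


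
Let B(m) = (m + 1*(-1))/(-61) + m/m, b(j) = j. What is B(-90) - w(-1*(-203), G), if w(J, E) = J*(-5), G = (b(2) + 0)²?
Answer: 62067/61 ≈ 1017.5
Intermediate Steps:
G = 4 (G = (2 + 0)² = 2² = 4)
w(J, E) = -5*J
B(m) = 62/61 - m/61 (B(m) = (m - 1)*(-1/61) + 1 = (-1 + m)*(-1/61) + 1 = (1/61 - m/61) + 1 = 62/61 - m/61)
B(-90) - w(-1*(-203), G) = (62/61 - 1/61*(-90)) - (-5)*(-1*(-203)) = (62/61 + 90/61) - (-5)*203 = 152/61 - 1*(-1015) = 152/61 + 1015 = 62067/61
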